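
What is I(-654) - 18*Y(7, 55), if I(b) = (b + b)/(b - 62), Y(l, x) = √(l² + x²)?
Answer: 327/179 - 18*√3074 ≈ -996.16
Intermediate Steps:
I(b) = 2*b/(-62 + b) (I(b) = (2*b)/(-62 + b) = 2*b/(-62 + b))
I(-654) - 18*Y(7, 55) = 2*(-654)/(-62 - 654) - 18*√(7² + 55²) = 2*(-654)/(-716) - 18*√(49 + 3025) = 2*(-654)*(-1/716) - 18*√3074 = 327/179 - 18*√3074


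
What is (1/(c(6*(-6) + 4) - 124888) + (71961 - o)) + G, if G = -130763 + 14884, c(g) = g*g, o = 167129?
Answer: -26141125609/123864 ≈ -2.1105e+5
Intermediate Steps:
c(g) = g**2
G = -115879
(1/(c(6*(-6) + 4) - 124888) + (71961 - o)) + G = (1/((6*(-6) + 4)**2 - 124888) + (71961 - 1*167129)) - 115879 = (1/((-36 + 4)**2 - 124888) + (71961 - 167129)) - 115879 = (1/((-32)**2 - 124888) - 95168) - 115879 = (1/(1024 - 124888) - 95168) - 115879 = (1/(-123864) - 95168) - 115879 = (-1/123864 - 95168) - 115879 = -11787889153/123864 - 115879 = -26141125609/123864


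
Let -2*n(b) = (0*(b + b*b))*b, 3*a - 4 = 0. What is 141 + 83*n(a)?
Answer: 141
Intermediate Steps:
a = 4/3 (a = 4/3 + (⅓)*0 = 4/3 + 0 = 4/3 ≈ 1.3333)
n(b) = 0 (n(b) = -0*(b + b*b)*b/2 = -0*(b + b²)*b/2 = -0*b = -½*0 = 0)
141 + 83*n(a) = 141 + 83*0 = 141 + 0 = 141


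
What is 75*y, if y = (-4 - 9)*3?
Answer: -2925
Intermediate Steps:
y = -39 (y = -13*3 = -39)
75*y = 75*(-39) = -2925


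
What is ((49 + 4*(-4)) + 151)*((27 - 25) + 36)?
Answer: 6992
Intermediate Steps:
((49 + 4*(-4)) + 151)*((27 - 25) + 36) = ((49 - 16) + 151)*(2 + 36) = (33 + 151)*38 = 184*38 = 6992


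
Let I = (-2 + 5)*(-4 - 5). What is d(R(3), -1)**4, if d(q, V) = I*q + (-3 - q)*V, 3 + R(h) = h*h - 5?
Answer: 279841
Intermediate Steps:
R(h) = -8 + h**2 (R(h) = -3 + (h*h - 5) = -3 + (h**2 - 5) = -3 + (-5 + h**2) = -8 + h**2)
I = -27 (I = 3*(-9) = -27)
d(q, V) = -27*q + V*(-3 - q) (d(q, V) = -27*q + (-3 - q)*V = -27*q + V*(-3 - q))
d(R(3), -1)**4 = (-27*(-8 + 3**2) - 3*(-1) - 1*(-1)*(-8 + 3**2))**4 = (-27*(-8 + 9) + 3 - 1*(-1)*(-8 + 9))**4 = (-27*1 + 3 - 1*(-1)*1)**4 = (-27 + 3 + 1)**4 = (-23)**4 = 279841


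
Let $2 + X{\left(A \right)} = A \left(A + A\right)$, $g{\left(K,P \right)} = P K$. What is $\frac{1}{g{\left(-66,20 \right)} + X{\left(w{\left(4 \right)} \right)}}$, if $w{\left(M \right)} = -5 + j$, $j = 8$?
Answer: $- \frac{1}{1304} \approx -0.00076687$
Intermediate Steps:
$g{\left(K,P \right)} = K P$
$w{\left(M \right)} = 3$ ($w{\left(M \right)} = -5 + 8 = 3$)
$X{\left(A \right)} = -2 + 2 A^{2}$ ($X{\left(A \right)} = -2 + A \left(A + A\right) = -2 + A 2 A = -2 + 2 A^{2}$)
$\frac{1}{g{\left(-66,20 \right)} + X{\left(w{\left(4 \right)} \right)}} = \frac{1}{\left(-66\right) 20 - \left(2 - 2 \cdot 3^{2}\right)} = \frac{1}{-1320 + \left(-2 + 2 \cdot 9\right)} = \frac{1}{-1320 + \left(-2 + 18\right)} = \frac{1}{-1320 + 16} = \frac{1}{-1304} = - \frac{1}{1304}$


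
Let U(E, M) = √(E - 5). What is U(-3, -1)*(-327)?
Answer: -654*I*√2 ≈ -924.9*I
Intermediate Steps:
U(E, M) = √(-5 + E)
U(-3, -1)*(-327) = √(-5 - 3)*(-327) = √(-8)*(-327) = (2*I*√2)*(-327) = -654*I*√2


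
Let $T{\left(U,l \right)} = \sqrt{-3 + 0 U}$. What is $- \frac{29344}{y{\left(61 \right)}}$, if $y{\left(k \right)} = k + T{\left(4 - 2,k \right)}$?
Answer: $- \frac{63928}{133} + \frac{1048 i \sqrt{3}}{133} \approx -480.66 + 13.648 i$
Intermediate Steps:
$T{\left(U,l \right)} = i \sqrt{3}$ ($T{\left(U,l \right)} = \sqrt{-3 + 0} = \sqrt{-3} = i \sqrt{3}$)
$y{\left(k \right)} = k + i \sqrt{3}$
$- \frac{29344}{y{\left(61 \right)}} = - \frac{29344}{61 + i \sqrt{3}}$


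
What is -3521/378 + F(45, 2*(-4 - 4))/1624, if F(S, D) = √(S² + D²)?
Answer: -503/54 + √2281/1624 ≈ -9.2854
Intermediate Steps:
F(S, D) = √(D² + S²)
-3521/378 + F(45, 2*(-4 - 4))/1624 = -3521/378 + √((2*(-4 - 4))² + 45²)/1624 = -3521*1/378 + √((2*(-8))² + 2025)*(1/1624) = -503/54 + √((-16)² + 2025)*(1/1624) = -503/54 + √(256 + 2025)*(1/1624) = -503/54 + √2281*(1/1624) = -503/54 + √2281/1624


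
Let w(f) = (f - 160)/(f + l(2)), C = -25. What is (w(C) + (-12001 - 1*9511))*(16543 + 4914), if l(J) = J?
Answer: -10612439087/23 ≈ -4.6141e+8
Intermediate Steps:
w(f) = (-160 + f)/(2 + f) (w(f) = (f - 160)/(f + 2) = (-160 + f)/(2 + f))
(w(C) + (-12001 - 1*9511))*(16543 + 4914) = ((-160 - 25)/(2 - 25) + (-12001 - 1*9511))*(16543 + 4914) = (-185/(-23) + (-12001 - 9511))*21457 = (-1/23*(-185) - 21512)*21457 = (185/23 - 21512)*21457 = -494591/23*21457 = -10612439087/23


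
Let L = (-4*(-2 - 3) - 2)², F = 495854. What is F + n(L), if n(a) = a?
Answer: 496178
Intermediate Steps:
L = 324 (L = (-4*(-5) - 2)² = (20 - 2)² = 18² = 324)
F + n(L) = 495854 + 324 = 496178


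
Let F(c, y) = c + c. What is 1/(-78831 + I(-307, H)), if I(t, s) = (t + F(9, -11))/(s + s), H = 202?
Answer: -404/31848013 ≈ -1.2685e-5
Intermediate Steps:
F(c, y) = 2*c
I(t, s) = (18 + t)/(2*s) (I(t, s) = (t + 2*9)/(s + s) = (t + 18)/((2*s)) = (18 + t)*(1/(2*s)) = (18 + t)/(2*s))
1/(-78831 + I(-307, H)) = 1/(-78831 + (1/2)*(18 - 307)/202) = 1/(-78831 + (1/2)*(1/202)*(-289)) = 1/(-78831 - 289/404) = 1/(-31848013/404) = -404/31848013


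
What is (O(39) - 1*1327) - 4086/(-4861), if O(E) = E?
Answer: -6256882/4861 ≈ -1287.2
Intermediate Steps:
(O(39) - 1*1327) - 4086/(-4861) = (39 - 1*1327) - 4086/(-4861) = (39 - 1327) - 4086*(-1/4861) = -1288 + 4086/4861 = -6256882/4861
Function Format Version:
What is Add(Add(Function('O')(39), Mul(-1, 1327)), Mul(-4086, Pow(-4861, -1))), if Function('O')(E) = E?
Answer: Rational(-6256882, 4861) ≈ -1287.2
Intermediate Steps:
Add(Add(Function('O')(39), Mul(-1, 1327)), Mul(-4086, Pow(-4861, -1))) = Add(Add(39, Mul(-1, 1327)), Mul(-4086, Pow(-4861, -1))) = Add(Add(39, -1327), Mul(-4086, Rational(-1, 4861))) = Add(-1288, Rational(4086, 4861)) = Rational(-6256882, 4861)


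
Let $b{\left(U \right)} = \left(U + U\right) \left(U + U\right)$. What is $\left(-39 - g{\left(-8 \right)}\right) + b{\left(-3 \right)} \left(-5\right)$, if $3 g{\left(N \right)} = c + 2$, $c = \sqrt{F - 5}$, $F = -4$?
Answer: $- \frac{659}{3} - i \approx -219.67 - 1.0 i$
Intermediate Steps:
$c = 3 i$ ($c = \sqrt{-4 - 5} = \sqrt{-9} = 3 i \approx 3.0 i$)
$b{\left(U \right)} = 4 U^{2}$ ($b{\left(U \right)} = 2 U 2 U = 4 U^{2}$)
$g{\left(N \right)} = \frac{2}{3} + i$ ($g{\left(N \right)} = \frac{3 i + 2}{3} = \frac{2 + 3 i}{3} = \frac{2}{3} + i$)
$\left(-39 - g{\left(-8 \right)}\right) + b{\left(-3 \right)} \left(-5\right) = \left(-39 - \left(\frac{2}{3} + i\right)\right) + 4 \left(-3\right)^{2} \left(-5\right) = \left(-39 - \left(\frac{2}{3} + i\right)\right) + 4 \cdot 9 \left(-5\right) = \left(- \frac{119}{3} - i\right) + 36 \left(-5\right) = \left(- \frac{119}{3} - i\right) - 180 = - \frac{659}{3} - i$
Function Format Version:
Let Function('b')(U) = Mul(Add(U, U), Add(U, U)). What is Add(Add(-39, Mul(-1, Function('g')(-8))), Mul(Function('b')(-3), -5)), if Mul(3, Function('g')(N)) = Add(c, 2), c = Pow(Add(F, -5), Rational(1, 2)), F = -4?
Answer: Add(Rational(-659, 3), Mul(-1, I)) ≈ Add(-219.67, Mul(-1.0000, I))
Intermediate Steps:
c = Mul(3, I) (c = Pow(Add(-4, -5), Rational(1, 2)) = Pow(-9, Rational(1, 2)) = Mul(3, I) ≈ Mul(3.0000, I))
Function('b')(U) = Mul(4, Pow(U, 2)) (Function('b')(U) = Mul(Mul(2, U), Mul(2, U)) = Mul(4, Pow(U, 2)))
Function('g')(N) = Add(Rational(2, 3), I) (Function('g')(N) = Mul(Rational(1, 3), Add(Mul(3, I), 2)) = Mul(Rational(1, 3), Add(2, Mul(3, I))) = Add(Rational(2, 3), I))
Add(Add(-39, Mul(-1, Function('g')(-8))), Mul(Function('b')(-3), -5)) = Add(Add(-39, Mul(-1, Add(Rational(2, 3), I))), Mul(Mul(4, Pow(-3, 2)), -5)) = Add(Add(-39, Add(Rational(-2, 3), Mul(-1, I))), Mul(Mul(4, 9), -5)) = Add(Add(Rational(-119, 3), Mul(-1, I)), Mul(36, -5)) = Add(Add(Rational(-119, 3), Mul(-1, I)), -180) = Add(Rational(-659, 3), Mul(-1, I))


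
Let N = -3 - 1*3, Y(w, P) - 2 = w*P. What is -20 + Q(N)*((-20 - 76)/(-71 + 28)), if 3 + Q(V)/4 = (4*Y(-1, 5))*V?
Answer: 25636/43 ≈ 596.19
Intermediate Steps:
Y(w, P) = 2 + P*w (Y(w, P) = 2 + w*P = 2 + P*w)
N = -6 (N = -3 - 3 = -6)
Q(V) = -12 - 48*V (Q(V) = -12 + 4*((4*(2 + 5*(-1)))*V) = -12 + 4*((4*(2 - 5))*V) = -12 + 4*((4*(-3))*V) = -12 + 4*(-12*V) = -12 - 48*V)
-20 + Q(N)*((-20 - 76)/(-71 + 28)) = -20 + (-12 - 48*(-6))*((-20 - 76)/(-71 + 28)) = -20 + (-12 + 288)*(-96/(-43)) = -20 + 276*(-96*(-1/43)) = -20 + 276*(96/43) = -20 + 26496/43 = 25636/43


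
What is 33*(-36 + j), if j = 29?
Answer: -231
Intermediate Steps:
33*(-36 + j) = 33*(-36 + 29) = 33*(-7) = -231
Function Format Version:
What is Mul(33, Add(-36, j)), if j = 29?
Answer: -231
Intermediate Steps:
Mul(33, Add(-36, j)) = Mul(33, Add(-36, 29)) = Mul(33, -7) = -231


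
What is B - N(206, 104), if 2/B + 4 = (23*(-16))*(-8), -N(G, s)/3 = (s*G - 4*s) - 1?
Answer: 92640871/1470 ≈ 63021.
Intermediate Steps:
N(G, s) = 3 + 12*s - 3*G*s (N(G, s) = -3*((s*G - 4*s) - 1) = -3*((G*s - 4*s) - 1) = -3*((-4*s + G*s) - 1) = -3*(-1 - 4*s + G*s) = 3 + 12*s - 3*G*s)
B = 1/1470 (B = 2/(-4 + (23*(-16))*(-8)) = 2/(-4 - 368*(-8)) = 2/(-4 + 2944) = 2/2940 = 2*(1/2940) = 1/1470 ≈ 0.00068027)
B - N(206, 104) = 1/1470 - (3 + 12*104 - 3*206*104) = 1/1470 - (3 + 1248 - 64272) = 1/1470 - 1*(-63021) = 1/1470 + 63021 = 92640871/1470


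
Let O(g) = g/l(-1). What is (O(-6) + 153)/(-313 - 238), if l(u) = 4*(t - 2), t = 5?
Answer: -305/1102 ≈ -0.27677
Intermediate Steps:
l(u) = 12 (l(u) = 4*(5 - 2) = 4*3 = 12)
O(g) = g/12
(O(-6) + 153)/(-313 - 238) = ((1/12)*(-6) + 153)/(-313 - 238) = (-½ + 153)/(-551) = (305/2)*(-1/551) = -305/1102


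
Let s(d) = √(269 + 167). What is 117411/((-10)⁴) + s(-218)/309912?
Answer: 117411/10000 + √109/154956 ≈ 11.741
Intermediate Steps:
s(d) = 2*√109 (s(d) = √436 = 2*√109)
117411/((-10)⁴) + s(-218)/309912 = 117411/((-10)⁴) + (2*√109)/309912 = 117411/10000 + (2*√109)*(1/309912) = 117411*(1/10000) + √109/154956 = 117411/10000 + √109/154956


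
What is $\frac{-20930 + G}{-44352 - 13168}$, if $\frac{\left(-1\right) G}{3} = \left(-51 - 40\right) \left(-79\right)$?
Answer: $\frac{42497}{57520} \approx 0.73882$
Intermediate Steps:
$G = -21567$ ($G = - 3 \left(-51 - 40\right) \left(-79\right) = - 3 \left(\left(-91\right) \left(-79\right)\right) = \left(-3\right) 7189 = -21567$)
$\frac{-20930 + G}{-44352 - 13168} = \frac{-20930 - 21567}{-44352 - 13168} = - \frac{42497}{-57520} = \left(-42497\right) \left(- \frac{1}{57520}\right) = \frac{42497}{57520}$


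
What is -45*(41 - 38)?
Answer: -135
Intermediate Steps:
-45*(41 - 38) = -45*3 = -135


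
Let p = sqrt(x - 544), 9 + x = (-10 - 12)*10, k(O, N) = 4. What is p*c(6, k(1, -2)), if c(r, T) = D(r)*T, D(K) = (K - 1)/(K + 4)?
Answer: 2*I*sqrt(773) ≈ 55.606*I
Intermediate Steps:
D(K) = (-1 + K)/(4 + K)
x = -229 (x = -9 + (-10 - 12)*10 = -9 - 22*10 = -9 - 220 = -229)
c(r, T) = T*(-1 + r)/(4 + r) (c(r, T) = ((-1 + r)/(4 + r))*T = T*(-1 + r)/(4 + r))
p = I*sqrt(773) (p = sqrt(-229 - 544) = sqrt(-773) = I*sqrt(773) ≈ 27.803*I)
p*c(6, k(1, -2)) = (I*sqrt(773))*(4*(-1 + 6)/(4 + 6)) = (I*sqrt(773))*(4*5/10) = (I*sqrt(773))*(4*(1/10)*5) = (I*sqrt(773))*2 = 2*I*sqrt(773)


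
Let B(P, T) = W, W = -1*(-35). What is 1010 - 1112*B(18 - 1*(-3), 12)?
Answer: -37910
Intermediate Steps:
W = 35
B(P, T) = 35
1010 - 1112*B(18 - 1*(-3), 12) = 1010 - 1112*35 = 1010 - 38920 = -37910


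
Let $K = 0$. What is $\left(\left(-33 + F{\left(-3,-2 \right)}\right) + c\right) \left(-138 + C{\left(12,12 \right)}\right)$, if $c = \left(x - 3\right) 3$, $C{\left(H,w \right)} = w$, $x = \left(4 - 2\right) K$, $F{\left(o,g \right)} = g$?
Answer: $5544$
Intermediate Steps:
$x = 0$ ($x = \left(4 - 2\right) 0 = 2 \cdot 0 = 0$)
$c = -9$ ($c = \left(0 - 3\right) 3 = \left(-3\right) 3 = -9$)
$\left(\left(-33 + F{\left(-3,-2 \right)}\right) + c\right) \left(-138 + C{\left(12,12 \right)}\right) = \left(\left(-33 - 2\right) - 9\right) \left(-138 + 12\right) = \left(-35 - 9\right) \left(-126\right) = \left(-44\right) \left(-126\right) = 5544$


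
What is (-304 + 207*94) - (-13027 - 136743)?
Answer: 168924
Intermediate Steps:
(-304 + 207*94) - (-13027 - 136743) = (-304 + 19458) - 1*(-149770) = 19154 + 149770 = 168924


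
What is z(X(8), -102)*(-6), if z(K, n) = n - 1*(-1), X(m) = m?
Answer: 606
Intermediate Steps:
z(K, n) = 1 + n (z(K, n) = n + 1 = 1 + n)
z(X(8), -102)*(-6) = (1 - 102)*(-6) = -101*(-6) = 606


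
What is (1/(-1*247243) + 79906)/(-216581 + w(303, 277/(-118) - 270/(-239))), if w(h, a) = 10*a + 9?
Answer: -92860721437619/251697782095447 ≈ -0.36894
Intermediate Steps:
w(h, a) = 9 + 10*a
(1/(-1*247243) + 79906)/(-216581 + w(303, 277/(-118) - 270/(-239))) = (1/(-1*247243) + 79906)/(-216581 + (9 + 10*(277/(-118) - 270/(-239)))) = (1/(-247243) + 79906)/(-216581 + (9 + 10*(277*(-1/118) - 270*(-1/239)))) = (-1/247243 + 79906)/(-216581 + (9 + 10*(-277/118 + 270/239))) = 19756199157/(247243*(-216581 + (9 + 10*(-34343/28202)))) = 19756199157/(247243*(-216581 + (9 - 171715/14101))) = 19756199157/(247243*(-216581 - 44806/14101)) = 19756199157/(247243*(-3054053487/14101)) = (19756199157/247243)*(-14101/3054053487) = -92860721437619/251697782095447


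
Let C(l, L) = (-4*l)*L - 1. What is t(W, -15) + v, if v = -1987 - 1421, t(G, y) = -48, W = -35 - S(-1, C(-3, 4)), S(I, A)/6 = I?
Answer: -3456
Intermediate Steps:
C(l, L) = -1 - 4*L*l (C(l, L) = -4*L*l - 1 = -1 - 4*L*l)
S(I, A) = 6*I
W = -29 (W = -35 - 6*(-1) = -35 - 1*(-6) = -35 + 6 = -29)
v = -3408
t(W, -15) + v = -48 - 3408 = -3456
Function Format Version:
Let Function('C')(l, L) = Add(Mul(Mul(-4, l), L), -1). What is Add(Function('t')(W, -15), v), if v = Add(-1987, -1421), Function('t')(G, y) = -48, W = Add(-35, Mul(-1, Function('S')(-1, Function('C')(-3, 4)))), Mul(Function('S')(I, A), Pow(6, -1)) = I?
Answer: -3456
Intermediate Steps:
Function('C')(l, L) = Add(-1, Mul(-4, L, l)) (Function('C')(l, L) = Add(Mul(-4, L, l), -1) = Add(-1, Mul(-4, L, l)))
Function('S')(I, A) = Mul(6, I)
W = -29 (W = Add(-35, Mul(-1, Mul(6, -1))) = Add(-35, Mul(-1, -6)) = Add(-35, 6) = -29)
v = -3408
Add(Function('t')(W, -15), v) = Add(-48, -3408) = -3456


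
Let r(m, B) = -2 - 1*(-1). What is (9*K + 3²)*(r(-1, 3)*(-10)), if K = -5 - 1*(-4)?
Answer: 0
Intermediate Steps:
K = -1 (K = -5 + 4 = -1)
r(m, B) = -1 (r(m, B) = -2 + 1 = -1)
(9*K + 3²)*(r(-1, 3)*(-10)) = (9*(-1) + 3²)*(-1*(-10)) = (-9 + 9)*10 = 0*10 = 0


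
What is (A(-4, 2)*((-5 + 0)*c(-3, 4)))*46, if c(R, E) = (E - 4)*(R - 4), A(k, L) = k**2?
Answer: 0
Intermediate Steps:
c(R, E) = (-4 + E)*(-4 + R)
(A(-4, 2)*((-5 + 0)*c(-3, 4)))*46 = ((-4)**2*((-5 + 0)*(16 - 4*4 - 4*(-3) + 4*(-3))))*46 = (16*(-5*(16 - 16 + 12 - 12)))*46 = (16*(-5*0))*46 = (16*0)*46 = 0*46 = 0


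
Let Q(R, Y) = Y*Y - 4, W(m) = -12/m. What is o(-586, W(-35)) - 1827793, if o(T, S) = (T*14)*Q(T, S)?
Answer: -314289743/175 ≈ -1.7959e+6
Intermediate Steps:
Q(R, Y) = -4 + Y² (Q(R, Y) = Y² - 4 = -4 + Y²)
o(T, S) = 14*T*(-4 + S²) (o(T, S) = (T*14)*(-4 + S²) = (14*T)*(-4 + S²) = 14*T*(-4 + S²))
o(-586, W(-35)) - 1827793 = 14*(-586)*(-4 + (-12/(-35))²) - 1827793 = 14*(-586)*(-4 + (-12*(-1/35))²) - 1827793 = 14*(-586)*(-4 + (12/35)²) - 1827793 = 14*(-586)*(-4 + 144/1225) - 1827793 = 14*(-586)*(-4756/1225) - 1827793 = 5574032/175 - 1827793 = -314289743/175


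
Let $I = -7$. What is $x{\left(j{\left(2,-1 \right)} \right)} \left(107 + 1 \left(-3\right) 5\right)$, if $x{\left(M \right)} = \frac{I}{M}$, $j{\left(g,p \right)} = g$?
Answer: $-322$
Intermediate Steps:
$x{\left(M \right)} = - \frac{7}{M}$
$x{\left(j{\left(2,-1 \right)} \right)} \left(107 + 1 \left(-3\right) 5\right) = - \frac{7}{2} \left(107 + 1 \left(-3\right) 5\right) = \left(-7\right) \frac{1}{2} \left(107 - 15\right) = - \frac{7 \left(107 - 15\right)}{2} = \left(- \frac{7}{2}\right) 92 = -322$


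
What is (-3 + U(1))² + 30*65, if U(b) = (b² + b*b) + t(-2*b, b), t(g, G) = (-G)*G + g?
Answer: 1966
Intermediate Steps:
t(g, G) = g - G² (t(g, G) = -G² + g = g - G²)
U(b) = b² - 2*b (U(b) = (b² + b*b) + (-2*b - b²) = (b² + b²) + (-b² - 2*b) = 2*b² + (-b² - 2*b) = b² - 2*b)
(-3 + U(1))² + 30*65 = (-3 + 1*(-2 + 1))² + 30*65 = (-3 + 1*(-1))² + 1950 = (-3 - 1)² + 1950 = (-4)² + 1950 = 16 + 1950 = 1966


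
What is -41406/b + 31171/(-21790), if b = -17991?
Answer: 113813093/130674630 ≈ 0.87097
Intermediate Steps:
-41406/b + 31171/(-21790) = -41406/(-17991) + 31171/(-21790) = -41406*(-1/17991) + 31171*(-1/21790) = 13802/5997 - 31171/21790 = 113813093/130674630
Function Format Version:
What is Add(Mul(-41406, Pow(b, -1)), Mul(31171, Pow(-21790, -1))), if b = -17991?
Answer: Rational(113813093, 130674630) ≈ 0.87097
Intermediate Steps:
Add(Mul(-41406, Pow(b, -1)), Mul(31171, Pow(-21790, -1))) = Add(Mul(-41406, Pow(-17991, -1)), Mul(31171, Pow(-21790, -1))) = Add(Mul(-41406, Rational(-1, 17991)), Mul(31171, Rational(-1, 21790))) = Add(Rational(13802, 5997), Rational(-31171, 21790)) = Rational(113813093, 130674630)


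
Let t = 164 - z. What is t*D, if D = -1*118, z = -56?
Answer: -25960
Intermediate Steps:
t = 220 (t = 164 - 1*(-56) = 164 + 56 = 220)
D = -118
t*D = 220*(-118) = -25960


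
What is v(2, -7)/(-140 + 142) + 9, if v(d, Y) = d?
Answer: 10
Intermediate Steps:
v(2, -7)/(-140 + 142) + 9 = 2/(-140 + 142) + 9 = 2/2 + 9 = (1/2)*2 + 9 = 1 + 9 = 10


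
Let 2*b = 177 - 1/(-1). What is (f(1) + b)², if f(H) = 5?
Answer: 8836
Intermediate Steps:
b = 89 (b = (177 - 1/(-1))/2 = (177 - 1*(-1))/2 = (177 + 1)/2 = (½)*178 = 89)
(f(1) + b)² = (5 + 89)² = 94² = 8836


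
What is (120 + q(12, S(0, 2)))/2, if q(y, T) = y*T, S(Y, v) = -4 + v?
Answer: 48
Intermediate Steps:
q(y, T) = T*y
(120 + q(12, S(0, 2)))/2 = (120 + (-4 + 2)*12)/2 = (120 - 2*12)/2 = (120 - 24)/2 = (½)*96 = 48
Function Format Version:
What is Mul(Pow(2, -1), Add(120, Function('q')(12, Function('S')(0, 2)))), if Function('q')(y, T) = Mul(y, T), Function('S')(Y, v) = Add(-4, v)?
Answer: 48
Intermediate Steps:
Function('q')(y, T) = Mul(T, y)
Mul(Pow(2, -1), Add(120, Function('q')(12, Function('S')(0, 2)))) = Mul(Pow(2, -1), Add(120, Mul(Add(-4, 2), 12))) = Mul(Rational(1, 2), Add(120, Mul(-2, 12))) = Mul(Rational(1, 2), Add(120, -24)) = Mul(Rational(1, 2), 96) = 48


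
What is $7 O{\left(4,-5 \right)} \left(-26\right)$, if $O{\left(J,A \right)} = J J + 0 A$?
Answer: $-2912$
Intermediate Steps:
$O{\left(J,A \right)} = J^{2}$ ($O{\left(J,A \right)} = J^{2} + 0 = J^{2}$)
$7 O{\left(4,-5 \right)} \left(-26\right) = 7 \cdot 4^{2} \left(-26\right) = 7 \cdot 16 \left(-26\right) = 112 \left(-26\right) = -2912$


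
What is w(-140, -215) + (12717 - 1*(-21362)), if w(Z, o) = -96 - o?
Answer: 34198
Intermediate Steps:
w(-140, -215) + (12717 - 1*(-21362)) = (-96 - 1*(-215)) + (12717 - 1*(-21362)) = (-96 + 215) + (12717 + 21362) = 119 + 34079 = 34198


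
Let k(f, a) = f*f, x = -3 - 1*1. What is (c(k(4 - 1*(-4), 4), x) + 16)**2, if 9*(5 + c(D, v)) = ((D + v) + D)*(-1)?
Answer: 625/81 ≈ 7.7160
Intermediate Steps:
x = -4 (x = -3 - 1 = -4)
k(f, a) = f**2
c(D, v) = -5 - 2*D/9 - v/9 (c(D, v) = -5 + (((D + v) + D)*(-1))/9 = -5 + ((v + 2*D)*(-1))/9 = -5 + (-v - 2*D)/9 = -5 + (-2*D/9 - v/9) = -5 - 2*D/9 - v/9)
(c(k(4 - 1*(-4), 4), x) + 16)**2 = ((-5 - 2*(4 - 1*(-4))**2/9 - 1/9*(-4)) + 16)**2 = ((-5 - 2*(4 + 4)**2/9 + 4/9) + 16)**2 = ((-5 - 2/9*8**2 + 4/9) + 16)**2 = ((-5 - 2/9*64 + 4/9) + 16)**2 = ((-5 - 128/9 + 4/9) + 16)**2 = (-169/9 + 16)**2 = (-25/9)**2 = 625/81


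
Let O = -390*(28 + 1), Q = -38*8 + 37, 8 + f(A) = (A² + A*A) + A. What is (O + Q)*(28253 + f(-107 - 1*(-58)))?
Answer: -382017846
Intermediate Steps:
f(A) = -8 + A + 2*A² (f(A) = -8 + ((A² + A*A) + A) = -8 + ((A² + A²) + A) = -8 + (2*A² + A) = -8 + (A + 2*A²) = -8 + A + 2*A²)
Q = -267 (Q = -304 + 37 = -267)
O = -11310 (O = -390*29 = -11310)
(O + Q)*(28253 + f(-107 - 1*(-58))) = (-11310 - 267)*(28253 + (-8 + (-107 - 1*(-58)) + 2*(-107 - 1*(-58))²)) = -11577*(28253 + (-8 + (-107 + 58) + 2*(-107 + 58)²)) = -11577*(28253 + (-8 - 49 + 2*(-49)²)) = -11577*(28253 + (-8 - 49 + 2*2401)) = -11577*(28253 + (-8 - 49 + 4802)) = -11577*(28253 + 4745) = -11577*32998 = -382017846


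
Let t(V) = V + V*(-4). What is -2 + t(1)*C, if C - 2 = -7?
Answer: 13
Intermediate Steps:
t(V) = -3*V (t(V) = V - 4*V = -3*V)
C = -5 (C = 2 - 7 = -5)
-2 + t(1)*C = -2 - 3*1*(-5) = -2 - 3*(-5) = -2 + 15 = 13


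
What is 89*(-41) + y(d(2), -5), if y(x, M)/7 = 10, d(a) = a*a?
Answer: -3579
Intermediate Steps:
d(a) = a²
y(x, M) = 70 (y(x, M) = 7*10 = 70)
89*(-41) + y(d(2), -5) = 89*(-41) + 70 = -3649 + 70 = -3579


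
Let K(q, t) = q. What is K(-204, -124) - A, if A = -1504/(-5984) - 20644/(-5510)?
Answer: -107157439/515185 ≈ -208.00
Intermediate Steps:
A = 2059699/515185 (A = -1504*(-1/5984) - 20644*(-1/5510) = 47/187 + 10322/2755 = 2059699/515185 ≈ 3.9980)
K(-204, -124) - A = -204 - 1*2059699/515185 = -204 - 2059699/515185 = -107157439/515185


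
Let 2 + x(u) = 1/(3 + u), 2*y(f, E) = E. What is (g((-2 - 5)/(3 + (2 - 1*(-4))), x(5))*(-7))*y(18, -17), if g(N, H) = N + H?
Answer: -22729/144 ≈ -157.84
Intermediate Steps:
y(f, E) = E/2
x(u) = -2 + 1/(3 + u)
g(N, H) = H + N
(g((-2 - 5)/(3 + (2 - 1*(-4))), x(5))*(-7))*y(18, -17) = (((-5 - 2*5)/(3 + 5) + (-2 - 5)/(3 + (2 - 1*(-4))))*(-7))*((½)*(-17)) = (((-5 - 10)/8 - 7/(3 + (2 + 4)))*(-7))*(-17/2) = (((⅛)*(-15) - 7/(3 + 6))*(-7))*(-17/2) = ((-15/8 - 7/9)*(-7))*(-17/2) = -191/72*(-7)*(-17/2) = (1337/72)*(-17/2) = -22729/144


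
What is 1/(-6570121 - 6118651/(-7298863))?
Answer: -663533/4359491541252 ≈ -1.5220e-7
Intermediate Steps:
1/(-6570121 - 6118651/(-7298863)) = 1/(-6570121 - 6118651*(-1/7298863)) = 1/(-6570121 + 556241/663533) = 1/(-4359491541252/663533) = -663533/4359491541252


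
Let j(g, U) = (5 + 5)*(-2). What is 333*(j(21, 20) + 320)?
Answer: 99900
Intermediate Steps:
j(g, U) = -20 (j(g, U) = 10*(-2) = -20)
333*(j(21, 20) + 320) = 333*(-20 + 320) = 333*300 = 99900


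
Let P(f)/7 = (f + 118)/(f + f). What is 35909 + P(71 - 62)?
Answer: 647251/18 ≈ 35958.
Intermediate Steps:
P(f) = 7*(118 + f)/(2*f) (P(f) = 7*((f + 118)/(f + f)) = 7*((118 + f)/((2*f))) = 7*((118 + f)*(1/(2*f))) = 7*((118 + f)/(2*f)) = 7*(118 + f)/(2*f))
35909 + P(71 - 62) = 35909 + (7/2 + 413/(71 - 62)) = 35909 + (7/2 + 413/9) = 35909 + 889/18 = 647251/18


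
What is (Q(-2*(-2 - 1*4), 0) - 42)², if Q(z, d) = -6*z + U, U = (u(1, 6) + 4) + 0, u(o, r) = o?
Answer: 11881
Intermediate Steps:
U = 5 (U = (1 + 4) + 0 = 5 + 0 = 5)
Q(z, d) = 5 - 6*z (Q(z, d) = -6*z + 5 = 5 - 6*z)
(Q(-2*(-2 - 1*4), 0) - 42)² = ((5 - (-12)*(-2 - 1*4)) - 42)² = ((5 - (-12)*(-2 - 4)) - 42)² = ((5 - (-12)*(-6)) - 42)² = ((5 - 6*12) - 42)² = ((5 - 72) - 42)² = (-67 - 42)² = (-109)² = 11881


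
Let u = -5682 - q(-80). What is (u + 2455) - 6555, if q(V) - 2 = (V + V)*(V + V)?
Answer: -35384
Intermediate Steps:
q(V) = 2 + 4*V² (q(V) = 2 + (V + V)*(V + V) = 2 + (2*V)*(2*V) = 2 + 4*V²)
u = -31284 (u = -5682 - (2 + 4*(-80)²) = -5682 - (2 + 4*6400) = -5682 - (2 + 25600) = -5682 - 1*25602 = -5682 - 25602 = -31284)
(u + 2455) - 6555 = (-31284 + 2455) - 6555 = -28829 - 6555 = -35384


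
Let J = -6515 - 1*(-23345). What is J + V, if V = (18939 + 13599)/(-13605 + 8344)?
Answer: 88510092/5261 ≈ 16824.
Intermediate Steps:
J = 16830 (J = -6515 + 23345 = 16830)
V = -32538/5261 (V = 32538/(-5261) = 32538*(-1/5261) = -32538/5261 ≈ -6.1848)
J + V = 16830 - 32538/5261 = 88510092/5261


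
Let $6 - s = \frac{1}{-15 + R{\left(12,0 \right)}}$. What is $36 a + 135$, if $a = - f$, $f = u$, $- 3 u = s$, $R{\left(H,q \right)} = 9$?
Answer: $209$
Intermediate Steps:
$s = \frac{37}{6}$ ($s = 6 - \frac{1}{-15 + 9} = 6 - \frac{1}{-6} = 6 - - \frac{1}{6} = 6 + \frac{1}{6} = \frac{37}{6} \approx 6.1667$)
$u = - \frac{37}{18}$ ($u = \left(- \frac{1}{3}\right) \frac{37}{6} = - \frac{37}{18} \approx -2.0556$)
$f = - \frac{37}{18} \approx -2.0556$
$a = \frac{37}{18}$ ($a = \left(-1\right) \left(- \frac{37}{18}\right) = \frac{37}{18} \approx 2.0556$)
$36 a + 135 = 36 \cdot \frac{37}{18} + 135 = 74 + 135 = 209$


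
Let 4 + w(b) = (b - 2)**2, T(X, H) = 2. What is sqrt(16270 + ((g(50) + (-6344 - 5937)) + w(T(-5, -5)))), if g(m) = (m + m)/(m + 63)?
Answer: 3*sqrt(5655085)/113 ≈ 63.134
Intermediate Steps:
g(m) = 2*m/(63 + m) (g(m) = (2*m)/(63 + m) = 2*m/(63 + m))
w(b) = -4 + (-2 + b)**2 (w(b) = -4 + (b - 2)**2 = -4 + (-2 + b)**2)
sqrt(16270 + ((g(50) + (-6344 - 5937)) + w(T(-5, -5)))) = sqrt(16270 + ((2*50/(63 + 50) + (-6344 - 5937)) + 2*(-4 + 2))) = sqrt(16270 + ((2*50/113 - 12281) + 2*(-2))) = sqrt(16270 + ((2*50*(1/113) - 12281) - 4)) = sqrt(16270 + ((100/113 - 12281) - 4)) = sqrt(16270 + (-1387653/113 - 4)) = sqrt(16270 - 1388105/113) = sqrt(450405/113) = 3*sqrt(5655085)/113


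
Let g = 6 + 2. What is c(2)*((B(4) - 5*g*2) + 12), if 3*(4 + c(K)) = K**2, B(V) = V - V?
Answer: 544/3 ≈ 181.33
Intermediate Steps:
g = 8
B(V) = 0
c(K) = -4 + K**2/3
c(2)*((B(4) - 5*g*2) + 12) = (-4 + (1/3)*2**2)*((0 - 5*8*2) + 12) = (-4 + (1/3)*4)*((0 - 40*2) + 12) = (-4 + 4/3)*((0 - 80) + 12) = -8*(-80 + 12)/3 = -8/3*(-68) = 544/3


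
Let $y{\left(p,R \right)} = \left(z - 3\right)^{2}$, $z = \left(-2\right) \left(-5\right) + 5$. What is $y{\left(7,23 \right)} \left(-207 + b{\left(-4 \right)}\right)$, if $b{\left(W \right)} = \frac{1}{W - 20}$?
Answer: $-29814$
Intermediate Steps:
$z = 15$ ($z = 10 + 5 = 15$)
$b{\left(W \right)} = \frac{1}{-20 + W}$
$y{\left(p,R \right)} = 144$ ($y{\left(p,R \right)} = \left(15 - 3\right)^{2} = 12^{2} = 144$)
$y{\left(7,23 \right)} \left(-207 + b{\left(-4 \right)}\right) = 144 \left(-207 + \frac{1}{-20 - 4}\right) = 144 \left(-207 + \frac{1}{-24}\right) = 144 \left(-207 - \frac{1}{24}\right) = 144 \left(- \frac{4969}{24}\right) = -29814$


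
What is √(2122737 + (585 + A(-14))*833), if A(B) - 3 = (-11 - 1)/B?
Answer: √2613255 ≈ 1616.6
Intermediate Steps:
A(B) = 3 - 12/B (A(B) = 3 + (-11 - 1)/B = 3 - 12/B)
√(2122737 + (585 + A(-14))*833) = √(2122737 + (585 + (3 - 12/(-14)))*833) = √(2122737 + (585 + (3 - 12*(-1/14)))*833) = √(2122737 + (585 + (3 + 6/7))*833) = √(2122737 + (585 + 27/7)*833) = √(2122737 + (4122/7)*833) = √(2122737 + 490518) = √2613255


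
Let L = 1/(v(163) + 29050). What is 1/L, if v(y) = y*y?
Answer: 55619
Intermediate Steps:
v(y) = y²
L = 1/55619 (L = 1/(163² + 29050) = 1/(26569 + 29050) = 1/55619 ≈ 1.7979e-5)
1/L = 1/(1/55619) = 55619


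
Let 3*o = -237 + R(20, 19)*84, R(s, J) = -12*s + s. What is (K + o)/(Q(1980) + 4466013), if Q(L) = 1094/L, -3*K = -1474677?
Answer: 480466800/4421353417 ≈ 0.10867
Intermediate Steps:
K = 491559 (K = -⅓*(-1474677) = 491559)
R(s, J) = -11*s
o = -6239 (o = (-237 - 11*20*84)/3 = (-237 - 220*84)/3 = (-237 - 18480)/3 = (⅓)*(-18717) = -6239)
(K + o)/(Q(1980) + 4466013) = (491559 - 6239)/(1094/1980 + 4466013) = 485320/(1094*(1/1980) + 4466013) = 485320/(547/990 + 4466013) = 485320/(4421353417/990) = 485320*(990/4421353417) = 480466800/4421353417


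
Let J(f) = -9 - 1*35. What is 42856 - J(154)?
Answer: 42900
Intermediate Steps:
J(f) = -44 (J(f) = -9 - 35 = -44)
42856 - J(154) = 42856 - 1*(-44) = 42856 + 44 = 42900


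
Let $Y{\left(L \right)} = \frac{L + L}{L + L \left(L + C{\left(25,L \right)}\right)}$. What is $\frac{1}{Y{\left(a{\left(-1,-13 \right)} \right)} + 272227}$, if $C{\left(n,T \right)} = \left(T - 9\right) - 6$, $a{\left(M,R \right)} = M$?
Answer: $\frac{8}{2177815} \approx 3.6734 \cdot 10^{-6}$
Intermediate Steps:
$C{\left(n,T \right)} = -15 + T$ ($C{\left(n,T \right)} = \left(-9 + T\right) - 6 = -15 + T$)
$Y{\left(L \right)} = \frac{2 L}{L + L \left(-15 + 2 L\right)}$ ($Y{\left(L \right)} = \frac{L + L}{L + L \left(L + \left(-15 + L\right)\right)} = \frac{2 L}{L + L \left(-15 + 2 L\right)}$)
$\frac{1}{Y{\left(a{\left(-1,-13 \right)} \right)} + 272227} = \frac{1}{\frac{1}{-7 - 1} + 272227} = \frac{1}{\frac{1}{-8} + 272227} = \frac{1}{- \frac{1}{8} + 272227} = \frac{1}{\frac{2177815}{8}} = \frac{8}{2177815}$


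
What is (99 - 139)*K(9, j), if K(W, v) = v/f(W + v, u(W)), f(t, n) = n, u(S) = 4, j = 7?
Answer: -70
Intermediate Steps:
K(W, v) = v/4
(99 - 139)*K(9, j) = (99 - 139)*((¼)*7) = -40*7/4 = -70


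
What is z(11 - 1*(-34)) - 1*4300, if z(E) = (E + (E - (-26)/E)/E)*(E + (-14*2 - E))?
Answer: -11316428/2025 ≈ -5588.4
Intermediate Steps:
z(E) = -28*E - 28*(E + 26/E)/E (z(E) = (E + (E + 26/E)/E)*(E + (-28 - E)) = (E + (E + 26/E)/E)*(-28) = -28*E - 28*(E + 26/E)/E)
z(11 - 1*(-34)) - 1*4300 = (-28 - 728/(11 - 1*(-34))² - 28*(11 - 1*(-34))) - 1*4300 = (-28 - 728/(11 + 34)² - 28*(11 + 34)) - 4300 = (-28 - 728/45² - 28*45) - 4300 = (-28 - 728*1/2025 - 1260) - 4300 = (-28 - 728/2025 - 1260) - 4300 = -2608928/2025 - 4300 = -11316428/2025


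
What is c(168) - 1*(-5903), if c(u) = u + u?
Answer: 6239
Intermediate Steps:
c(u) = 2*u
c(168) - 1*(-5903) = 2*168 - 1*(-5903) = 336 + 5903 = 6239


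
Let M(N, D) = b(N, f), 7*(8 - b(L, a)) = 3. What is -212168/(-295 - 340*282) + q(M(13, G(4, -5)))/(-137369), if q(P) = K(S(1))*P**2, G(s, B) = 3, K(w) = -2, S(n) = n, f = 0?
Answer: 1428660304758/647361715175 ≈ 2.2069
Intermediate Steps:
b(L, a) = 53/7 (b(L, a) = 8 - 1/7*3 = 8 - 3/7 = 53/7)
M(N, D) = 53/7
q(P) = -2*P**2
-212168/(-295 - 340*282) + q(M(13, G(4, -5)))/(-137369) = -212168/(-295 - 340*282) - 2*(53/7)**2/(-137369) = -212168/(-295 - 95880) - 2*2809/49*(-1/137369) = -212168/(-96175) - 5618/49*(-1/137369) = -212168*(-1/96175) + 5618/6731081 = 212168/96175 + 5618/6731081 = 1428660304758/647361715175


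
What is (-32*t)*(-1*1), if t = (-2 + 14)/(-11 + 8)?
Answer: -128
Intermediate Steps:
t = -4 (t = 12/(-3) = 12*(-⅓) = -4)
(-32*t)*(-1*1) = (-32*(-4))*(-1*1) = 128*(-1) = -128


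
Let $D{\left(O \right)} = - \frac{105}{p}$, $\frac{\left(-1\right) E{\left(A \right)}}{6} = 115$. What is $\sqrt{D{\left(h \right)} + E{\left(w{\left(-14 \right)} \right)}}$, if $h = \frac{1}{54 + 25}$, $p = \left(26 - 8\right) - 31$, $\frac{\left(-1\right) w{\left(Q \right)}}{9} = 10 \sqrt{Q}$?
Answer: $\frac{3 i \sqrt{12805}}{13} \approx 26.114 i$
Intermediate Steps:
$w{\left(Q \right)} = - 90 \sqrt{Q}$ ($w{\left(Q \right)} = - 9 \cdot 10 \sqrt{Q} = - 90 \sqrt{Q}$)
$p = -13$ ($p = 18 - 31 = -13$)
$h = \frac{1}{79} \approx 0.012658$
$E{\left(A \right)} = -690$ ($E{\left(A \right)} = \left(-6\right) 115 = -690$)
$D{\left(O \right)} = \frac{105}{13}$ ($D{\left(O \right)} = - \frac{105}{-13} = \left(-105\right) \left(- \frac{1}{13}\right) = \frac{105}{13}$)
$\sqrt{D{\left(h \right)} + E{\left(w{\left(-14 \right)} \right)}} = \sqrt{\frac{105}{13} - 690} = \sqrt{- \frac{8865}{13}} = \frac{3 i \sqrt{12805}}{13}$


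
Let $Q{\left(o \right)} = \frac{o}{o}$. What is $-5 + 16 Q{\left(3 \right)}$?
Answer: $11$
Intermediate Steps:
$Q{\left(o \right)} = 1$
$-5 + 16 Q{\left(3 \right)} = -5 + 16 \cdot 1 = -5 + 16 = 11$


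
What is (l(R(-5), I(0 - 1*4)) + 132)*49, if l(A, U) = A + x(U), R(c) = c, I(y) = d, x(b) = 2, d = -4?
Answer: 6321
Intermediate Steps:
I(y) = -4
l(A, U) = 2 + A (l(A, U) = A + 2 = 2 + A)
(l(R(-5), I(0 - 1*4)) + 132)*49 = ((2 - 5) + 132)*49 = (-3 + 132)*49 = 129*49 = 6321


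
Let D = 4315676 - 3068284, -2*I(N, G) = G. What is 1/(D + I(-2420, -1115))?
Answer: 2/2495899 ≈ 8.0131e-7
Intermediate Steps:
I(N, G) = -G/2
D = 1247392
1/(D + I(-2420, -1115)) = 1/(1247392 - 1/2*(-1115)) = 1/(1247392 + 1115/2) = 1/(2495899/2) = 2/2495899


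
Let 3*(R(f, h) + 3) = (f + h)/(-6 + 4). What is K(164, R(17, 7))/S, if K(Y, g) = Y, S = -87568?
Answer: -41/21892 ≈ -0.0018728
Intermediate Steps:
R(f, h) = -3 - f/6 - h/6 (R(f, h) = -3 + ((f + h)/(-6 + 4))/3 = -3 + ((f + h)/(-2))/3 = -3 + ((f + h)*(-½))/3 = -3 + (-f/2 - h/2)/3 = -3 + (-f/6 - h/6) = -3 - f/6 - h/6)
K(164, R(17, 7))/S = 164/(-87568) = 164*(-1/87568) = -41/21892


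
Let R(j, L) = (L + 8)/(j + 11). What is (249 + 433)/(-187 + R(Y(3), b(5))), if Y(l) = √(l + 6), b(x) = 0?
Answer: -4774/1305 ≈ -3.6582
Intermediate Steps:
Y(l) = √(6 + l)
R(j, L) = (8 + L)/(11 + j)
(249 + 433)/(-187 + R(Y(3), b(5))) = (249 + 433)/(-187 + (8 + 0)/(11 + √(6 + 3))) = 682/(-187 + 8/(11 + √9)) = 682/(-187 + 8/(11 + 3)) = 682/(-187 + 8/14) = 682/(-187 + (1/14)*8) = 682/(-187 + 4/7) = 682/(-1305/7) = 682*(-7/1305) = -4774/1305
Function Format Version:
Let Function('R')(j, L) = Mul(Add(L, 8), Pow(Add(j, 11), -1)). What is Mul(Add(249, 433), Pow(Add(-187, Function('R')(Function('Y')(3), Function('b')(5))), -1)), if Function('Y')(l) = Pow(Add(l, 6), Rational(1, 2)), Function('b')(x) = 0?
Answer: Rational(-4774, 1305) ≈ -3.6582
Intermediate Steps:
Function('Y')(l) = Pow(Add(6, l), Rational(1, 2))
Function('R')(j, L) = Mul(Pow(Add(11, j), -1), Add(8, L)) (Function('R')(j, L) = Mul(Add(8, L), Pow(Add(11, j), -1)) = Mul(Pow(Add(11, j), -1), Add(8, L)))
Mul(Add(249, 433), Pow(Add(-187, Function('R')(Function('Y')(3), Function('b')(5))), -1)) = Mul(Add(249, 433), Pow(Add(-187, Mul(Pow(Add(11, Pow(Add(6, 3), Rational(1, 2))), -1), Add(8, 0))), -1)) = Mul(682, Pow(Add(-187, Mul(Pow(Add(11, Pow(9, Rational(1, 2))), -1), 8)), -1)) = Mul(682, Pow(Add(-187, Mul(Pow(Add(11, 3), -1), 8)), -1)) = Mul(682, Pow(Add(-187, Mul(Pow(14, -1), 8)), -1)) = Mul(682, Pow(Add(-187, Mul(Rational(1, 14), 8)), -1)) = Mul(682, Pow(Add(-187, Rational(4, 7)), -1)) = Mul(682, Pow(Rational(-1305, 7), -1)) = Mul(682, Rational(-7, 1305)) = Rational(-4774, 1305)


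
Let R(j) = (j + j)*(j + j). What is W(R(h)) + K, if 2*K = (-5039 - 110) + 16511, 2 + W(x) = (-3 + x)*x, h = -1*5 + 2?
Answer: 6867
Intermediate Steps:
h = -3 (h = -5 + 2 = -3)
R(j) = 4*j**2 (R(j) = (2*j)*(2*j) = 4*j**2)
W(x) = -2 + x*(-3 + x) (W(x) = -2 + (-3 + x)*x = -2 + x*(-3 + x))
K = 5681 (K = ((-5039 - 110) + 16511)/2 = (-5149 + 16511)/2 = (1/2)*11362 = 5681)
W(R(h)) + K = (-2 + (4*(-3)**2)**2 - 12*(-3)**2) + 5681 = (-2 + (4*9)**2 - 12*9) + 5681 = (-2 + 36**2 - 3*36) + 5681 = (-2 + 1296 - 108) + 5681 = 1186 + 5681 = 6867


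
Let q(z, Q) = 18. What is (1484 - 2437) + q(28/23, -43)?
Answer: -935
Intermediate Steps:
(1484 - 2437) + q(28/23, -43) = (1484 - 2437) + 18 = -953 + 18 = -935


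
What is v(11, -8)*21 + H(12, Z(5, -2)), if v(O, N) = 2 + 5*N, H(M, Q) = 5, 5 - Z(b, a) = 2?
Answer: -793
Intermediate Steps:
Z(b, a) = 3 (Z(b, a) = 5 - 1*2 = 5 - 2 = 3)
v(11, -8)*21 + H(12, Z(5, -2)) = (2 + 5*(-8))*21 + 5 = (2 - 40)*21 + 5 = -38*21 + 5 = -798 + 5 = -793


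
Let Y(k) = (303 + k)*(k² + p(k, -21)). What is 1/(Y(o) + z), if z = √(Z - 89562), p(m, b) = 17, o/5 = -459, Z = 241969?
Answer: -10491947664/110080965784114904489 - √152407/110080965784114904489 ≈ -9.5311e-11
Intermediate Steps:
o = -2295 (o = 5*(-459) = -2295)
Y(k) = (17 + k²)*(303 + k) (Y(k) = (303 + k)*(k² + 17) = (303 + k)*(17 + k²) = (17 + k²)*(303 + k))
z = √152407 (z = √(241969 - 89562) = √152407 ≈ 390.39)
1/(Y(o) + z) = 1/((5151 + (-2295)³ + 17*(-2295) + 303*(-2295)²) + √152407) = 1/((5151 - 12087822375 - 39015 + 303*5267025) + √152407) = 1/((5151 - 12087822375 - 39015 + 1595908575) + √152407) = 1/(-10491947664 + √152407)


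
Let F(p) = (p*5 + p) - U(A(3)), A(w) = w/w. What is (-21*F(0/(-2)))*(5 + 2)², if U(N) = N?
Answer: 1029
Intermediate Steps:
A(w) = 1
F(p) = -1 + 6*p (F(p) = (p*5 + p) - 1*1 = (5*p + p) - 1 = 6*p - 1 = -1 + 6*p)
(-21*F(0/(-2)))*(5 + 2)² = (-21*(-1 + 6*(0/(-2))))*(5 + 2)² = -21*(-1 + 6*(0*(-½)))*7² = -21*(-1 + 6*0)*49 = -21*(-1 + 0)*49 = -21*(-1)*49 = 21*49 = 1029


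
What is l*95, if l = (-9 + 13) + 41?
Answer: 4275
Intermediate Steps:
l = 45 (l = 4 + 41 = 45)
l*95 = 45*95 = 4275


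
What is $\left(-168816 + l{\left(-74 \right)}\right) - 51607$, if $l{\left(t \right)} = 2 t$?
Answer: $-220571$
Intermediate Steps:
$\left(-168816 + l{\left(-74 \right)}\right) - 51607 = \left(-168816 + 2 \left(-74\right)\right) - 51607 = \left(-168816 - 148\right) - 51607 = -168964 - 51607 = -220571$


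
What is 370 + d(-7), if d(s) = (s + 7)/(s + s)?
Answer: 370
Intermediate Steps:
d(s) = (7 + s)/(2*s) (d(s) = (7 + s)/((2*s)) = (7 + s)*(1/(2*s)) = (7 + s)/(2*s))
370 + d(-7) = 370 + (1/2)*(7 - 7)/(-7) = 370 + (1/2)*(-1/7)*0 = 370 + 0 = 370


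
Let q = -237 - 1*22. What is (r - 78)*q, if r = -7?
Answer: 22015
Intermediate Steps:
q = -259 (q = -237 - 22 = -259)
(r - 78)*q = (-7 - 78)*(-259) = -85*(-259) = 22015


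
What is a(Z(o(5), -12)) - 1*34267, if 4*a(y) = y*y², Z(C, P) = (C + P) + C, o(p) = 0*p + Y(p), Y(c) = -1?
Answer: -34953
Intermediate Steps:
o(p) = -1 (o(p) = 0*p - 1 = 0 - 1 = -1)
Z(C, P) = P + 2*C
a(y) = y³/4 (a(y) = (y*y²)/4 = y³/4)
a(Z(o(5), -12)) - 1*34267 = (-12 + 2*(-1))³/4 - 1*34267 = (-12 - 2)³/4 - 34267 = (¼)*(-14)³ - 34267 = (¼)*(-2744) - 34267 = -686 - 34267 = -34953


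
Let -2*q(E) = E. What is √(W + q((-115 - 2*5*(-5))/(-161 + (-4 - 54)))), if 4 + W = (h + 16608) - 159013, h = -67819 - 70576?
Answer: I*√53870591046/438 ≈ 529.91*I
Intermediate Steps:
h = -138395
q(E) = -E/2
W = -280804 (W = -4 + ((-138395 + 16608) - 159013) = -4 + (-121787 - 159013) = -4 - 280800 = -280804)
√(W + q((-115 - 2*5*(-5))/(-161 + (-4 - 54)))) = √(-280804 - (-115 - 2*5*(-5))/(2*(-161 + (-4 - 54)))) = √(-280804 - (-115 - 10*(-5))/(2*(-161 - 58))) = √(-280804 - (-115 + 50)/(2*(-219))) = √(-280804 - (-65)*(-1)/(2*219)) = √(-280804 - ½*65/219) = √(-280804 - 65/438) = √(-122992217/438) = I*√53870591046/438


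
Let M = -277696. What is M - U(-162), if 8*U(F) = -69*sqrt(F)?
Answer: -277696 + 621*I*sqrt(2)/8 ≈ -2.777e+5 + 109.78*I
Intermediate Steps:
U(F) = -69*sqrt(F)/8 (U(F) = (-69*sqrt(F))/8 = -69*sqrt(F)/8)
M - U(-162) = -277696 - (-69)*sqrt(-162)/8 = -277696 - (-69)*9*I*sqrt(2)/8 = -277696 - (-621)*I*sqrt(2)/8 = -277696 + 621*I*sqrt(2)/8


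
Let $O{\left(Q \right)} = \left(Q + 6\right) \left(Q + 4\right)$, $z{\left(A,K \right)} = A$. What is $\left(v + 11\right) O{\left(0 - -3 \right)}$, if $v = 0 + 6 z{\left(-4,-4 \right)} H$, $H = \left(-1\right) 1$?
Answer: $2205$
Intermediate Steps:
$H = -1$
$v = 24$ ($v = 0 + 6 \left(-4\right) \left(-1\right) = 0 - -24 = 0 + 24 = 24$)
$O{\left(Q \right)} = \left(4 + Q\right) \left(6 + Q\right)$ ($O{\left(Q \right)} = \left(6 + Q\right) \left(4 + Q\right) = \left(4 + Q\right) \left(6 + Q\right)$)
$\left(v + 11\right) O{\left(0 - -3 \right)} = \left(24 + 11\right) \left(24 + \left(0 - -3\right)^{2} + 10 \left(0 - -3\right)\right) = 35 \left(24 + \left(0 + 3\right)^{2} + 10 \left(0 + 3\right)\right) = 35 \left(24 + 3^{2} + 10 \cdot 3\right) = 35 \left(24 + 9 + 30\right) = 35 \cdot 63 = 2205$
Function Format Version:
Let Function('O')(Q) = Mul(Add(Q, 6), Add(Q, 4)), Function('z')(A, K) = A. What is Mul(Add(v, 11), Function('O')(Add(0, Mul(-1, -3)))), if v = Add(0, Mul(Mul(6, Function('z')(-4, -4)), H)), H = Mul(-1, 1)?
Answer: 2205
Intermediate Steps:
H = -1
v = 24 (v = Add(0, Mul(Mul(6, -4), -1)) = Add(0, Mul(-24, -1)) = Add(0, 24) = 24)
Function('O')(Q) = Mul(Add(4, Q), Add(6, Q)) (Function('O')(Q) = Mul(Add(6, Q), Add(4, Q)) = Mul(Add(4, Q), Add(6, Q)))
Mul(Add(v, 11), Function('O')(Add(0, Mul(-1, -3)))) = Mul(Add(24, 11), Add(24, Pow(Add(0, Mul(-1, -3)), 2), Mul(10, Add(0, Mul(-1, -3))))) = Mul(35, Add(24, Pow(Add(0, 3), 2), Mul(10, Add(0, 3)))) = Mul(35, Add(24, Pow(3, 2), Mul(10, 3))) = Mul(35, Add(24, 9, 30)) = Mul(35, 63) = 2205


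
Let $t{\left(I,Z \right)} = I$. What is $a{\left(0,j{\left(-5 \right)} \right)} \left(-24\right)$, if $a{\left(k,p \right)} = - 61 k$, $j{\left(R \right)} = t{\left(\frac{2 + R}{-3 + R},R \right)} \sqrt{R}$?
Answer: $0$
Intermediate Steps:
$j{\left(R \right)} = \frac{\sqrt{R} \left(2 + R\right)}{-3 + R}$ ($j{\left(R \right)} = \frac{2 + R}{-3 + R} \sqrt{R} = \frac{\sqrt{R} \left(2 + R\right)}{-3 + R}$)
$a{\left(0,j{\left(-5 \right)} \right)} \left(-24\right) = \left(-61\right) 0 \left(-24\right) = 0 \left(-24\right) = 0$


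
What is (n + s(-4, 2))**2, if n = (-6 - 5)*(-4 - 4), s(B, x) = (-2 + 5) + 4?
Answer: 9025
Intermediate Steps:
s(B, x) = 7 (s(B, x) = 3 + 4 = 7)
n = 88 (n = -11*(-8) = 88)
(n + s(-4, 2))**2 = (88 + 7)**2 = 95**2 = 9025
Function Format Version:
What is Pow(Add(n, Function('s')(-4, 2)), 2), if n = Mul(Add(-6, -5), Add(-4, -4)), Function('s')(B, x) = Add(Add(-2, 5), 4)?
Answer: 9025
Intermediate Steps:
Function('s')(B, x) = 7 (Function('s')(B, x) = Add(3, 4) = 7)
n = 88 (n = Mul(-11, -8) = 88)
Pow(Add(n, Function('s')(-4, 2)), 2) = Pow(Add(88, 7), 2) = Pow(95, 2) = 9025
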